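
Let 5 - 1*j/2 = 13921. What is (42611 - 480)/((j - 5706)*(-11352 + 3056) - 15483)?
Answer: 42131/278215765 ≈ 0.00015143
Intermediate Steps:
j = -27832 (j = 10 - 2*13921 = 10 - 27842 = -27832)
(42611 - 480)/((j - 5706)*(-11352 + 3056) - 15483) = (42611 - 480)/((-27832 - 5706)*(-11352 + 3056) - 15483) = 42131/(-33538*(-8296) - 15483) = 42131/(278231248 - 15483) = 42131/278215765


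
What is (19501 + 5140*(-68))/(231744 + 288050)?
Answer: -330019/519794 ≈ -0.63490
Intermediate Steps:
(19501 + 5140*(-68))/(231744 + 288050) = (19501 - 349520)/519794 = -330019*1/519794 = -330019/519794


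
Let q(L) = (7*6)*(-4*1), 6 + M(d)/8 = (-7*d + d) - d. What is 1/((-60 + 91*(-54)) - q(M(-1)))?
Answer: -1/4806 ≈ -0.00020807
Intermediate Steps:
M(d) = -48 - 56*d (M(d) = -48 + 8*((-7*d + d) - d) = -48 + 8*(-6*d - d) = -48 + 8*(-7*d) = -48 - 56*d)
q(L) = -168 (q(L) = 42*(-4) = -168)
1/((-60 + 91*(-54)) - q(M(-1))) = 1/((-60 + 91*(-54)) - 1*(-168)) = 1/((-60 - 4914) + 168) = 1/(-4974 + 168) = 1/(-4806) = -1/4806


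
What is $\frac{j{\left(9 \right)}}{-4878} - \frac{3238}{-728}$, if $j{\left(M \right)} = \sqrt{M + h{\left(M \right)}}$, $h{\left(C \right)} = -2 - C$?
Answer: $\frac{1619}{364} - \frac{i \sqrt{2}}{4878} \approx 4.4478 - 0.00028992 i$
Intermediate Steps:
$j{\left(M \right)} = i \sqrt{2}$ ($j{\left(M \right)} = \sqrt{M - \left(2 + M\right)} = \sqrt{-2} = i \sqrt{2}$)
$\frac{j{\left(9 \right)}}{-4878} - \frac{3238}{-728} = \frac{i \sqrt{2}}{-4878} - \frac{3238}{-728} = i \sqrt{2} \left(- \frac{1}{4878}\right) - - \frac{1619}{364} = - \frac{i \sqrt{2}}{4878} + \frac{1619}{364} = \frac{1619}{364} - \frac{i \sqrt{2}}{4878}$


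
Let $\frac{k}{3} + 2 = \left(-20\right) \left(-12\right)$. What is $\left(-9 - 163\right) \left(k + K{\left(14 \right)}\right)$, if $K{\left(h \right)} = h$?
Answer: $-125216$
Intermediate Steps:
$k = 714$ ($k = -6 + 3 \left(\left(-20\right) \left(-12\right)\right) = -6 + 3 \cdot 240 = -6 + 720 = 714$)
$\left(-9 - 163\right) \left(k + K{\left(14 \right)}\right) = \left(-9 - 163\right) \left(714 + 14\right) = \left(-172\right) 728 = -125216$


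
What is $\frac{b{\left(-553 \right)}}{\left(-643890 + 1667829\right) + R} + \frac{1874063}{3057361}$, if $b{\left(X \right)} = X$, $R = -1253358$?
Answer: $\frac{431636380030}{701416703259} \approx 0.61538$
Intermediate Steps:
$\frac{b{\left(-553 \right)}}{\left(-643890 + 1667829\right) + R} + \frac{1874063}{3057361} = - \frac{553}{\left(-643890 + 1667829\right) - 1253358} + \frac{1874063}{3057361} = - \frac{553}{1023939 - 1253358} + 1874063 \cdot \frac{1}{3057361} = - \frac{553}{-229419} + \frac{1874063}{3057361} = \left(-553\right) \left(- \frac{1}{229419}\right) + \frac{1874063}{3057361} = \frac{553}{229419} + \frac{1874063}{3057361} = \frac{431636380030}{701416703259}$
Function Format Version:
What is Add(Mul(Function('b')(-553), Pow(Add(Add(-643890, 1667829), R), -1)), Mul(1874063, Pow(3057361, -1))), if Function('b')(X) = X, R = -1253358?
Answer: Rational(431636380030, 701416703259) ≈ 0.61538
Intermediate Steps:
Add(Mul(Function('b')(-553), Pow(Add(Add(-643890, 1667829), R), -1)), Mul(1874063, Pow(3057361, -1))) = Add(Mul(-553, Pow(Add(Add(-643890, 1667829), -1253358), -1)), Mul(1874063, Pow(3057361, -1))) = Add(Mul(-553, Pow(Add(1023939, -1253358), -1)), Mul(1874063, Rational(1, 3057361))) = Add(Mul(-553, Pow(-229419, -1)), Rational(1874063, 3057361)) = Add(Mul(-553, Rational(-1, 229419)), Rational(1874063, 3057361)) = Add(Rational(553, 229419), Rational(1874063, 3057361)) = Rational(431636380030, 701416703259)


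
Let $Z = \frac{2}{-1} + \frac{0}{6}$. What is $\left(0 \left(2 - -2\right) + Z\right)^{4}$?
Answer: $16$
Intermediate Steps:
$Z = -2$ ($Z = 2 \left(-1\right) + 0 \cdot \frac{1}{6} = -2 + 0 = -2$)
$\left(0 \left(2 - -2\right) + Z\right)^{4} = \left(0 \left(2 - -2\right) - 2\right)^{4} = \left(0 \left(2 + 2\right) - 2\right)^{4} = \left(0 \cdot 4 - 2\right)^{4} = \left(0 - 2\right)^{4} = \left(-2\right)^{4} = 16$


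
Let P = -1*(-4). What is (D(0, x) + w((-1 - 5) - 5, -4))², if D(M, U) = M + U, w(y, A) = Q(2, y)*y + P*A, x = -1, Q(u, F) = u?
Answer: 1521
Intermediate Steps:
P = 4
w(y, A) = 2*y + 4*A
(D(0, x) + w((-1 - 5) - 5, -4))² = ((0 - 1) + (2*((-1 - 5) - 5) + 4*(-4)))² = (-1 + (2*(-6 - 5) - 16))² = (-1 + (2*(-11) - 16))² = (-1 + (-22 - 16))² = (-1 - 38)² = (-39)² = 1521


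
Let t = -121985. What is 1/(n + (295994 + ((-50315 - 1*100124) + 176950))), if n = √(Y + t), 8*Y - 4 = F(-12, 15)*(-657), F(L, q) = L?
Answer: 6085/1962445208 - I*√120999/104009596024 ≈ 3.1007e-6 - 3.3444e-9*I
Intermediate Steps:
Y = 986 (Y = ½ + (-12*(-657))/8 = ½ + (⅛)*7884 = ½ + 1971/2 = 986)
n = I*√120999 (n = √(986 - 121985) = √(-120999) = I*√120999 ≈ 347.85*I)
1/(n + (295994 + ((-50315 - 1*100124) + 176950))) = 1/(I*√120999 + (295994 + ((-50315 - 1*100124) + 176950))) = 1/(I*√120999 + (295994 + ((-50315 - 100124) + 176950))) = 1/(I*√120999 + (295994 + (-150439 + 176950))) = 1/(I*√120999 + (295994 + 26511)) = 1/(I*√120999 + 322505) = 1/(322505 + I*√120999)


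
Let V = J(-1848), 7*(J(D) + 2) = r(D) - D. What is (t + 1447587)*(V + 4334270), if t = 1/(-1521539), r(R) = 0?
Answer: 9547067133043568544/1521539 ≈ 6.2746e+12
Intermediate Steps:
t = -1/1521539 ≈ -6.5723e-7
J(D) = -2 - D/7 (J(D) = -2 + (0 - D)/7 = -2 + (-D)/7 = -2 - D/7)
V = 262 (V = -2 - ⅐*(-1848) = -2 + 264 = 262)
(t + 1447587)*(V + 4334270) = (-1/1521539 + 1447587)*(262 + 4334270) = (2202560076392/1521539)*4334532 = 9547067133043568544/1521539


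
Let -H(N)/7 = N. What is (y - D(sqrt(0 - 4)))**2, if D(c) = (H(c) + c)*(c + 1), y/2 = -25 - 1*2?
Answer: 5940 - 1872*I ≈ 5940.0 - 1872.0*I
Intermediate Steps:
H(N) = -7*N
y = -54 (y = 2*(-25 - 1*2) = 2*(-25 - 2) = 2*(-27) = -54)
D(c) = -6*c*(1 + c) (D(c) = (-7*c + c)*(c + 1) = (-6*c)*(1 + c) = -6*c*(1 + c))
(y - D(sqrt(0 - 4)))**2 = (-54 - 6*sqrt(0 - 4)*(-1 - sqrt(0 - 4)))**2 = (-54 - 6*sqrt(-4)*(-1 - sqrt(-4)))**2 = (-54 - 6*2*I*(-1 - 2*I))**2 = (-54 - 12*I*(-1 - 2*I))**2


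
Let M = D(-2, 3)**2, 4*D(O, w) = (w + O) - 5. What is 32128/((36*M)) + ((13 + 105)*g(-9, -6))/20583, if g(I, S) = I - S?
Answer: 18368830/20583 ≈ 892.43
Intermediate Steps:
D(O, w) = -5/4 + O/4 + w/4 (D(O, w) = ((w + O) - 5)/4 = ((O + w) - 5)/4 = (-5 + O + w)/4 = -5/4 + O/4 + w/4)
M = 1 (M = (-5/4 + (1/4)*(-2) + (1/4)*3)**2 = (-5/4 - 1/2 + 3/4)**2 = (-1)**2 = 1)
32128/((36*M)) + ((13 + 105)*g(-9, -6))/20583 = 32128/((36*1)) + ((13 + 105)*(-9 - 1*(-6)))/20583 = 32128/36 + (118*(-9 + 6))*(1/20583) = 32128*(1/36) + (118*(-3))*(1/20583) = 8032/9 - 354*1/20583 = 8032/9 - 118/6861 = 18368830/20583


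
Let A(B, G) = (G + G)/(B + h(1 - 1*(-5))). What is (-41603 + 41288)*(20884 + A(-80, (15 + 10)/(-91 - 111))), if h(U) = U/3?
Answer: -17275038585/2626 ≈ -6.5785e+6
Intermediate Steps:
h(U) = U/3 (h(U) = U*(⅓) = U/3)
A(B, G) = 2*G/(2 + B) (A(B, G) = (G + G)/(B + (1 - 1*(-5))/3) = (2*G)/(B + (1 + 5)/3) = (2*G)/(B + (⅓)*6) = (2*G)/(B + 2) = (2*G)/(2 + B) = 2*G/(2 + B))
(-41603 + 41288)*(20884 + A(-80, (15 + 10)/(-91 - 111))) = (-41603 + 41288)*(20884 + 2*((15 + 10)/(-91 - 111))/(2 - 80)) = -315*(20884 + 2*(25/(-202))/(-78)) = -315*(20884 + 2*(25*(-1/202))*(-1/78)) = -315*(20884 + 2*(-25/202)*(-1/78)) = -315*(20884 + 25/7878) = -315*164524177/7878 = -17275038585/2626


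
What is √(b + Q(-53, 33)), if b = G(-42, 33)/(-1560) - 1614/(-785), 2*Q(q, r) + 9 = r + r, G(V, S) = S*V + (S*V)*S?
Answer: √6328059270/10205 ≈ 7.7951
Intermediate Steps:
G(V, S) = S*V + V*S²
Q(q, r) = -9/2 + r (Q(q, r) = -9/2 + (r + r)/2 = -9/2 + (2*r)/2 = -9/2 + r)
b = 658503/20410 (b = (33*(-42)*(1 + 33))/(-1560) - 1614/(-785) = (33*(-42)*34)*(-1/1560) - 1614*(-1/785) = -47124*(-1/1560) + 1614/785 = 3927/130 + 1614/785 = 658503/20410 ≈ 32.264)
√(b + Q(-53, 33)) = √(658503/20410 + (-9/2 + 33)) = √(658503/20410 + 57/2) = √(620094/10205) = √6328059270/10205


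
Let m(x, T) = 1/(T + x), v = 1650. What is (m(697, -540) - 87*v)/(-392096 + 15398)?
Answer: 22537349/59141586 ≈ 0.38107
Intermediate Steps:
(m(697, -540) - 87*v)/(-392096 + 15398) = (1/(-540 + 697) - 87*1650)/(-392096 + 15398) = (1/157 - 143550)/(-376698) = (1/157 - 143550)*(-1/376698) = -22537349/157*(-1/376698) = 22537349/59141586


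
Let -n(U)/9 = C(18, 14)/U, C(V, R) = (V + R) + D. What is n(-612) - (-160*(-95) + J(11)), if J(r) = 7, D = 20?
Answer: -258506/17 ≈ -15206.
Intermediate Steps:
C(V, R) = 20 + R + V (C(V, R) = (V + R) + 20 = (R + V) + 20 = 20 + R + V)
n(U) = -468/U (n(U) = -9*(20 + 14 + 18)/U = -468/U)
n(-612) - (-160*(-95) + J(11)) = -468/(-612) - (-160*(-95) + 7) = -468*(-1/612) - (15200 + 7) = 13/17 - 1*15207 = 13/17 - 15207 = -258506/17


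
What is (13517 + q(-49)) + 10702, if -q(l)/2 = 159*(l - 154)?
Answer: 88773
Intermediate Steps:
q(l) = 48972 - 318*l (q(l) = -318*(l - 154) = -318*(-154 + l) = -2*(-24486 + 159*l) = 48972 - 318*l)
(13517 + q(-49)) + 10702 = (13517 + (48972 - 318*(-49))) + 10702 = (13517 + (48972 + 15582)) + 10702 = (13517 + 64554) + 10702 = 78071 + 10702 = 88773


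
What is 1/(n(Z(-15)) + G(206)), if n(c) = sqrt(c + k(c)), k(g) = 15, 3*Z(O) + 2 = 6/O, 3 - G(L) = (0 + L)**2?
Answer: -212165/9002797374 - sqrt(355)/9002797374 ≈ -2.3569e-5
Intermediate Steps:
G(L) = 3 - L**2 (G(L) = 3 - (0 + L)**2 = 3 - L**2)
Z(O) = -2/3 + 2/O (Z(O) = -2/3 + (6/O)/3 = -2/3 + 2/O)
n(c) = sqrt(15 + c) (n(c) = sqrt(c + 15) = sqrt(15 + c))
1/(n(Z(-15)) + G(206)) = 1/(sqrt(15 + (-2/3 + 2/(-15))) + (3 - 1*206**2)) = 1/(sqrt(15 + (-2/3 + 2*(-1/15))) + (3 - 1*42436)) = 1/(sqrt(15 + (-2/3 - 2/15)) + (3 - 42436)) = 1/(sqrt(15 - 4/5) - 42433) = 1/(sqrt(71/5) - 42433) = 1/(sqrt(355)/5 - 42433) = 1/(-42433 + sqrt(355)/5)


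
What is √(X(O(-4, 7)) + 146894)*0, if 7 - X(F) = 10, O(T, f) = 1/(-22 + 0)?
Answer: 0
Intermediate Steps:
O(T, f) = -1/22 (O(T, f) = 1/(-22) = -1/22)
X(F) = -3 (X(F) = 7 - 1*10 = 7 - 10 = -3)
√(X(O(-4, 7)) + 146894)*0 = √(-3 + 146894)*0 = √146891*0 = 0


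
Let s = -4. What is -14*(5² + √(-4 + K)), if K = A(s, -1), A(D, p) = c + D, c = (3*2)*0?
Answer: -350 - 28*I*√2 ≈ -350.0 - 39.598*I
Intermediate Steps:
c = 0 (c = 6*0 = 0)
A(D, p) = D (A(D, p) = 0 + D = D)
K = -4
-14*(5² + √(-4 + K)) = -14*(5² + √(-4 - 4)) = -14*(25 + √(-8)) = -14*(25 + 2*I*√2) = -350 - 28*I*√2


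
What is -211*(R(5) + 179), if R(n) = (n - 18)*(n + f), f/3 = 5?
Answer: 17091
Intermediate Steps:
f = 15 (f = 3*5 = 15)
R(n) = (-18 + n)*(15 + n) (R(n) = (n - 18)*(n + 15) = (-18 + n)*(15 + n))
-211*(R(5) + 179) = -211*((-270 + 5² - 3*5) + 179) = -211*((-270 + 25 - 15) + 179) = -211*(-260 + 179) = -211*(-81) = 17091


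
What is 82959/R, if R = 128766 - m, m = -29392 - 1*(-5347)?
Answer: 27653/50937 ≈ 0.54289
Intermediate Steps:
m = -24045 (m = -29392 + 5347 = -24045)
R = 152811 (R = 128766 - 1*(-24045) = 128766 + 24045 = 152811)
82959/R = 82959/152811 = 82959*(1/152811) = 27653/50937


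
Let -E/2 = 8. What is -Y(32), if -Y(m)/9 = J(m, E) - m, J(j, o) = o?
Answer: -432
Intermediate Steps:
E = -16 (E = -2*8 = -16)
Y(m) = 144 + 9*m (Y(m) = -9*(-16 - m) = 144 + 9*m)
-Y(32) = -(144 + 9*32) = -(144 + 288) = -1*432 = -432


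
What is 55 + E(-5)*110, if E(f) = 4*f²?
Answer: 11055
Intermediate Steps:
55 + E(-5)*110 = 55 + (4*(-5)²)*110 = 55 + (4*25)*110 = 55 + 100*110 = 55 + 11000 = 11055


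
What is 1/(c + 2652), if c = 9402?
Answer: 1/12054 ≈ 8.2960e-5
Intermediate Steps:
1/(c + 2652) = 1/(9402 + 2652) = 1/12054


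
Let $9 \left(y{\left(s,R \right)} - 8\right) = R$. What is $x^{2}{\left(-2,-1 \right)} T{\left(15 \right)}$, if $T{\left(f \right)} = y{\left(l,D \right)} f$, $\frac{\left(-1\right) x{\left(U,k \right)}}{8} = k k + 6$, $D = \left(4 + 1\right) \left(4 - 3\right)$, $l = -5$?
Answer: $\frac{1207360}{3} \approx 4.0245 \cdot 10^{5}$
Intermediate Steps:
$D = 5$ ($D = 5 \cdot 1 = 5$)
$x{\left(U,k \right)} = -48 - 8 k^{2}$ ($x{\left(U,k \right)} = - 8 \left(k k + 6\right) = - 8 \left(k^{2} + 6\right) = - 8 \left(6 + k^{2}\right) = -48 - 8 k^{2}$)
$y{\left(s,R \right)} = 8 + \frac{R}{9}$
$T{\left(f \right)} = \frac{77 f}{9}$ ($T{\left(f \right)} = \left(8 + \frac{1}{9} \cdot 5\right) f = \left(8 + \frac{5}{9}\right) f = \frac{77 f}{9}$)
$x^{2}{\left(-2,-1 \right)} T{\left(15 \right)} = \left(-48 - 8 \left(-1\right)^{2}\right)^{2} \cdot \frac{77}{9} \cdot 15 = \left(-48 - 8\right)^{2} \cdot \frac{385}{3} = \left(-56\right)^{2} \cdot \frac{385}{3} = 3136 \cdot \frac{385}{3} = \frac{1207360}{3}$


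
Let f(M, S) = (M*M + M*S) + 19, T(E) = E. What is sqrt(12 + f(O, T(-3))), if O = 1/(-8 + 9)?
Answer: sqrt(29) ≈ 5.3852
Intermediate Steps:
O = 1 (O = 1/1 = 1)
f(M, S) = 19 + M**2 + M*S (f(M, S) = (M**2 + M*S) + 19 = 19 + M**2 + M*S)
sqrt(12 + f(O, T(-3))) = sqrt(12 + (19 + 1**2 + 1*(-3))) = sqrt(12 + (19 + 1 - 3)) = sqrt(12 + 17) = sqrt(29)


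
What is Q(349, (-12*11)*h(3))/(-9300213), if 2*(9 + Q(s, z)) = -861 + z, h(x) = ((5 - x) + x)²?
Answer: 1393/6200142 ≈ 0.00022467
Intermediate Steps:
h(x) = 25 (h(x) = 5² = 25)
Q(s, z) = -879/2 + z/2 (Q(s, z) = -9 + (-861 + z)/2 = -9 + (-861/2 + z/2) = -879/2 + z/2)
Q(349, (-12*11)*h(3))/(-9300213) = (-879/2 + (-12*11*25)/2)/(-9300213) = (-879/2 + (-132*25)/2)*(-1/9300213) = (-879/2 + (½)*(-3300))*(-1/9300213) = (-879/2 - 1650)*(-1/9300213) = -4179/2*(-1/9300213) = 1393/6200142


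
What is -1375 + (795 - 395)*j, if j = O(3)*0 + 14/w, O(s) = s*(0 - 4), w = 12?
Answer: -2725/3 ≈ -908.33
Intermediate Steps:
O(s) = -4*s (O(s) = s*(-4) = -4*s)
j = 7/6 (j = -4*3*0 + 14/12 = -12*0 + 14*(1/12) = 0 + 7/6 = 7/6 ≈ 1.1667)
-1375 + (795 - 395)*j = -1375 + (795 - 395)*(7/6) = -1375 + 400*(7/6) = -1375 + 1400/3 = -2725/3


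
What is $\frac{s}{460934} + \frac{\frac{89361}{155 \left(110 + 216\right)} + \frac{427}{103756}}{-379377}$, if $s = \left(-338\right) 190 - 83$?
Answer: $- \frac{31975644408892420541}{229198763123386185060} \approx -0.13951$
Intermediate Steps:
$s = -64303$ ($s = -64220 - 83 = -64303$)
$\frac{s}{460934} + \frac{\frac{89361}{155 \left(110 + 216\right)} + \frac{427}{103756}}{-379377} = - \frac{64303}{460934} + \frac{\frac{89361}{155 \left(110 + 216\right)} + \frac{427}{103756}}{-379377} = \left(-64303\right) \frac{1}{460934} + \left(\frac{89361}{155 \cdot 326} + 427 \cdot \frac{1}{103756}\right) \left(- \frac{1}{379377}\right) = - \frac{64303}{460934} + \left(\frac{89361}{50530} + \frac{427}{103756}\right) \left(- \frac{1}{379377}\right) = - \frac{64303}{460934} + \frac{4646658113}{2621395340} \left(- \frac{1}{379377}\right) = - \frac{64303}{460934} - \frac{4646658113}{994497099903180} = - \frac{31975644408892420541}{229198763123386185060}$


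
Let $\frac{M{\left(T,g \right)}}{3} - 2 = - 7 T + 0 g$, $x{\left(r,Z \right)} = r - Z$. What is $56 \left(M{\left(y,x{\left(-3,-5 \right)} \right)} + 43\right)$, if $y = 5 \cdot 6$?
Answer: $-32536$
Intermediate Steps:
$y = 30$
$M{\left(T,g \right)} = 6 - 21 T$ ($M{\left(T,g \right)} = 6 + 3 \left(- 7 T + 0 g\right) = 6 + 3 \left(- 7 T + 0\right) = 6 + 3 \left(- 7 T\right) = 6 - 21 T$)
$56 \left(M{\left(y,x{\left(-3,-5 \right)} \right)} + 43\right) = 56 \left(\left(6 - 630\right) + 43\right) = 56 \left(-624 + 43\right) = 56 \left(-581\right) = -32536$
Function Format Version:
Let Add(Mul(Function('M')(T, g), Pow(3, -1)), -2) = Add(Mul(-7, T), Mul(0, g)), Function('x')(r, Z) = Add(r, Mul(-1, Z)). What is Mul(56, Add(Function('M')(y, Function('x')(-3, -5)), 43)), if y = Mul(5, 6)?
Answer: -32536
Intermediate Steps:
y = 30
Function('M')(T, g) = Add(6, Mul(-21, T)) (Function('M')(T, g) = Add(6, Mul(3, Add(Mul(-7, T), Mul(0, g)))) = Add(6, Mul(3, Add(Mul(-7, T), 0))) = Add(6, Mul(3, Mul(-7, T))) = Add(6, Mul(-21, T)))
Mul(56, Add(Function('M')(y, Function('x')(-3, -5)), 43)) = Mul(56, Add(Add(6, Mul(-21, 30)), 43)) = Mul(56, Add(Add(6, -630), 43)) = Mul(56, Add(-624, 43)) = Mul(56, -581) = -32536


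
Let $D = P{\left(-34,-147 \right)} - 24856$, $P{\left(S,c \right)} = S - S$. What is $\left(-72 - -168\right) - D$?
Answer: $24952$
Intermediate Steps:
$P{\left(S,c \right)} = 0$
$D = -24856$ ($D = 0 - 24856 = -24856$)
$\left(-72 - -168\right) - D = \left(-72 - -168\right) - -24856 = \left(-72 + 168\right) + 24856 = 96 + 24856 = 24952$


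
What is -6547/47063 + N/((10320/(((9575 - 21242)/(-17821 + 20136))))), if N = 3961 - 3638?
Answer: -111255735461/374790906800 ≈ -0.29685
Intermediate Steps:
N = 323
-6547/47063 + N/((10320/(((9575 - 21242)/(-17821 + 20136))))) = -6547/47063 + 323/((10320/(((9575 - 21242)/(-17821 + 20136))))) = -6547*1/47063 + 323/((10320/((-11667/2315)))) = -6547/47063 + 323/((10320/((-11667*1/2315)))) = -6547/47063 + 323/((10320/(-11667/2315))) = -6547/47063 + 323/((10320*(-2315/11667))) = -6547/47063 + 323/(-7963600/3889) = -6547/47063 + 323*(-3889/7963600) = -6547/47063 - 1256147/7963600 = -111255735461/374790906800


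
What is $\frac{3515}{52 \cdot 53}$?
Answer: $\frac{3515}{2756} \approx 1.2754$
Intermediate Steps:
$\frac{3515}{52 \cdot 53} = \frac{3515}{2756}$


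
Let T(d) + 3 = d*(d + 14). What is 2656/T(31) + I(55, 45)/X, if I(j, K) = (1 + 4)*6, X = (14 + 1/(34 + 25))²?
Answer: 122617624/59501823 ≈ 2.0607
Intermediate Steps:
T(d) = -3 + d*(14 + d) (T(d) = -3 + d*(d + 14) = -3 + d*(14 + d))
X = 683929/3481 (X = (14 + 1/59)² = (827/59)² = 683929/3481 ≈ 196.47)
I(j, K) = 30 (I(j, K) = 5*6 = 30)
2656/T(31) + I(55, 45)/X = 2656/(-3 + 31² + 14*31) + 30/(683929/3481) = 2656/(-3 + 961 + 434) + 30*(3481/683929) = 2656/1392 + 104430/683929 = 2656*(1/1392) + 104430/683929 = 166/87 + 104430/683929 = 122617624/59501823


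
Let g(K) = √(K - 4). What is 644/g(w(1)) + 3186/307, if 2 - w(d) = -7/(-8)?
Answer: 3186/307 - 56*I*√46 ≈ 10.378 - 379.81*I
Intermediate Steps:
w(d) = 9/8 (w(d) = 2 - (-7)/(-8) = 2 - (-7)*(-1)/8 = 2 - 1*7/8 = 2 - 7/8 = 9/8)
g(K) = √(-4 + K)
644/g(w(1)) + 3186/307 = 644/(√(-4 + 9/8)) + 3186/307 = 644/(√(-23/8)) + 3186*(1/307) = 644/((I*√46/4)) + 3186/307 = 644*(-2*I*√46/23) + 3186/307 = -56*I*√46 + 3186/307 = 3186/307 - 56*I*√46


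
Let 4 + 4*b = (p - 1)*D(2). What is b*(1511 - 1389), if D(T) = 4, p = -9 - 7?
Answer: -2196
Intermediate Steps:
p = -16
b = -18 (b = -1 + ((-16 - 1)*4)/4 = -1 + (-17*4)/4 = -1 + (¼)*(-68) = -1 - 17 = -18)
b*(1511 - 1389) = -18*(1511 - 1389) = -18*122 = -2196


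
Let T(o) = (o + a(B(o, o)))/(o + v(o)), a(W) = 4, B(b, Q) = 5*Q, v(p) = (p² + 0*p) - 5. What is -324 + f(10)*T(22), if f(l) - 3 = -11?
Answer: -162532/501 ≈ -324.42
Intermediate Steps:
v(p) = -5 + p² (v(p) = (p² + 0) - 5 = p² - 5 = -5 + p²)
T(o) = (4 + o)/(-5 + o + o²) (T(o) = (o + 4)/(o + (-5 + o²)) = (4 + o)/(-5 + o + o²))
f(l) = -8 (f(l) = 3 - 11 = -8)
-324 + f(10)*T(22) = -324 - 8*(4 + 22)/(-5 + 22 + 22²) = -324 - 8*26/(-5 + 22 + 484) = -324 - 8*26/501 = -324 - 208/501 = -162532/501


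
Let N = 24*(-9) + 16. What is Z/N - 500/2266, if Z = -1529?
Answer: 1682357/226600 ≈ 7.4243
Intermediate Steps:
N = -200 (N = -216 + 16 = -200)
Z/N - 500/2266 = -1529/(-200) - 500/2266 = -1529*(-1/200) - 500*1/2266 = 1529/200 - 250/1133 = 1682357/226600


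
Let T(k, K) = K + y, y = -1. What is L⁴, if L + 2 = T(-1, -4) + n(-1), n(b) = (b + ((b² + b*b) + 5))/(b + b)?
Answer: 10000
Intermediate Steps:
n(b) = (5 + b + 2*b²)/(2*b) (n(b) = (b + ((b² + b²) + 5))/((2*b)) = (b + (2*b² + 5))*(1/(2*b)) = (b + (5 + 2*b²))*(1/(2*b)) = (5 + b + 2*b²)*(1/(2*b)) = (5 + b + 2*b²)/(2*b))
T(k, K) = -1 + K (T(k, K) = K - 1 = -1 + K)
L = -10 (L = -2 + ((-1 - 4) + (½ - 1 + (5/2)/(-1))) = -2 + (-5 + (½ - 1 + (5/2)*(-1))) = -2 + (-5 + (½ - 1 - 5/2)) = -2 + (-5 - 3) = -2 - 8 = -10)
L⁴ = (-10)⁴ = 10000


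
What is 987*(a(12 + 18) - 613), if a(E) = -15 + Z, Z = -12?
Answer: -631680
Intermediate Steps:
a(E) = -27 (a(E) = -15 - 12 = -27)
987*(a(12 + 18) - 613) = 987*(-27 - 613) = 987*(-640) = -631680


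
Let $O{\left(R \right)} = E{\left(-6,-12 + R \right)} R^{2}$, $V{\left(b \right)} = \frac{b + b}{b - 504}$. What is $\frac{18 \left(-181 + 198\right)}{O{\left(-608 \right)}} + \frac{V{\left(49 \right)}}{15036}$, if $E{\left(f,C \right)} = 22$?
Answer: $\frac{3307313}{141934341120} \approx 2.3302 \cdot 10^{-5}$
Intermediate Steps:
$V{\left(b \right)} = \frac{2 b}{-504 + b}$
$O{\left(R \right)} = 22 R^{2}$
$\frac{18 \left(-181 + 198\right)}{O{\left(-608 \right)}} + \frac{V{\left(49 \right)}}{15036} = \frac{18 \left(-181 + 198\right)}{22 \left(-608\right)^{2}} + \frac{2 \cdot 49 \frac{1}{-504 + 49}}{15036} = \frac{18 \cdot 17}{22 \cdot 369664} + 2 \cdot 49 \frac{1}{-455} \cdot \frac{1}{15036} = \frac{306}{8132608} + 2 \cdot 49 \left(- \frac{1}{455}\right) \frac{1}{15036} = 306 \cdot \frac{1}{8132608} - \frac{1}{69810} = \frac{153}{4066304} - \frac{1}{69810} = \frac{3307313}{141934341120}$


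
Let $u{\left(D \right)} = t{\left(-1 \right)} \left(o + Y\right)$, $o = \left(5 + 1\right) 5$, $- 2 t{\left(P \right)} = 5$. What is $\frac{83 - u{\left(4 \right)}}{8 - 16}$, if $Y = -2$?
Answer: $- \frac{153}{8} \approx -19.125$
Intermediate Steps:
$t{\left(P \right)} = - \frac{5}{2}$ ($t{\left(P \right)} = \left(- \frac{1}{2}\right) 5 = - \frac{5}{2}$)
$o = 30$ ($o = 6 \cdot 5 = 30$)
$u{\left(D \right)} = -70$ ($u{\left(D \right)} = - \frac{5 \left(30 - 2\right)}{2} = \left(- \frac{5}{2}\right) 28 = -70$)
$\frac{83 - u{\left(4 \right)}}{8 - 16} = \frac{83 - -70}{8 - 16} = \frac{83 + 70}{-8} = \left(- \frac{1}{8}\right) 153 = - \frac{153}{8}$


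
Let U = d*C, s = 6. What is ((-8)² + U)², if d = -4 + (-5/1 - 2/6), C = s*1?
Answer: 64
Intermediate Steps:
C = 6 (C = 6*1 = 6)
d = -28/3 (d = -4 + (-5*1 - 2*⅙) = -4 + (-5 - ⅓) = -4 - 16/3 = -28/3 ≈ -9.3333)
U = -56 (U = -28/3*6 = -56)
((-8)² + U)² = ((-8)² - 56)² = (64 - 56)² = 8² = 64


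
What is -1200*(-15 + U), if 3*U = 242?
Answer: -78800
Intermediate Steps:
U = 242/3 (U = (⅓)*242 = 242/3 ≈ 80.667)
-1200*(-15 + U) = -1200*(-15 + 242/3) = -1200*197/3 = -78800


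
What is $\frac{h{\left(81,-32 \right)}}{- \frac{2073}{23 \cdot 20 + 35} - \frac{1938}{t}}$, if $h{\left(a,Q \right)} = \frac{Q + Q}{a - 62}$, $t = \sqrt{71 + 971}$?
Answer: $- \frac{3801716160}{966675518131} + \frac{88862400 \sqrt{1042}}{50877658849} \approx 0.052447$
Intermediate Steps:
$t = \sqrt{1042} \approx 32.28$
$h{\left(a,Q \right)} = \frac{2 Q}{-62 + a}$
$\frac{h{\left(81,-32 \right)}}{- \frac{2073}{23 \cdot 20 + 35} - \frac{1938}{t}} = \frac{2 \left(-32\right) \frac{1}{-62 + 81}}{- \frac{2073}{23 \cdot 20 + 35} - \frac{1938}{\sqrt{1042}}} = \frac{2 \left(-32\right) \frac{1}{19}}{- \frac{2073}{460 + 35} - 1938 \frac{\sqrt{1042}}{1042}} = \frac{2 \left(-32\right) \frac{1}{19}}{- \frac{2073}{495} - \frac{969 \sqrt{1042}}{521}} = - \frac{64}{19 \left(\left(-2073\right) \frac{1}{495} - \frac{969 \sqrt{1042}}{521}\right)} = - \frac{64}{19 \left(- \frac{691}{165} - \frac{969 \sqrt{1042}}{521}\right)}$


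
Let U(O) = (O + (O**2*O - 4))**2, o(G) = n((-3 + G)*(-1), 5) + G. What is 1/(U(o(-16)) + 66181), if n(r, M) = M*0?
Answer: 1/17007637 ≈ 5.8797e-8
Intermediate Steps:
n(r, M) = 0
o(G) = G (o(G) = 0 + G = G)
U(O) = (-4 + O + O**3)**2 (U(O) = (O + (O**3 - 4))**2 = (O + (-4 + O**3))**2 = (-4 + O + O**3)**2)
1/(U(o(-16)) + 66181) = 1/((-4 - 16 + (-16)**3)**2 + 66181) = 1/((-4 - 16 - 4096)**2 + 66181) = 1/((-4116)**2 + 66181) = 1/(16941456 + 66181) = 1/17007637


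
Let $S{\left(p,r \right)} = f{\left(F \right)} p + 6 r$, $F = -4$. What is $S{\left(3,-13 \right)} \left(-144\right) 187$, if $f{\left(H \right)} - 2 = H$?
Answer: $2261952$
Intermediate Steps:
$f{\left(H \right)} = 2 + H$
$S{\left(p,r \right)} = - 2 p + 6 r$ ($S{\left(p,r \right)} = \left(2 - 4\right) p + 6 r = - 2 p + 6 r$)
$S{\left(3,-13 \right)} \left(-144\right) 187 = \left(\left(-2\right) 3 + 6 \left(-13\right)\right) \left(-144\right) 187 = \left(-6 - 78\right) \left(-144\right) 187 = \left(-84\right) \left(-144\right) 187 = 12096 \cdot 187 = 2261952$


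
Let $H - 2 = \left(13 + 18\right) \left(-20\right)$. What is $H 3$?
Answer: $-1854$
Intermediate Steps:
$H = -618$ ($H = 2 + \left(13 + 18\right) \left(-20\right) = 2 + 31 \left(-20\right) = 2 - 620 = -618$)
$H 3 = \left(-618\right) 3 = -1854$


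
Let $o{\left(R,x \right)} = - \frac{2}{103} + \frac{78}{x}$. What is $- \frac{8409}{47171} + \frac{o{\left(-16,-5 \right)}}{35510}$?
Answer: $- \frac{77080146187}{431323369075} \approx -0.17871$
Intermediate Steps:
$o{\left(R,x \right)} = - \frac{2}{103} + \frac{78}{x}$ ($o{\left(R,x \right)} = \left(-2\right) \frac{1}{103} + \frac{78}{x} = - \frac{2}{103} + \frac{78}{x}$)
$- \frac{8409}{47171} + \frac{o{\left(-16,-5 \right)}}{35510} = - \frac{8409}{47171} + \frac{- \frac{2}{103} + \frac{78}{-5}}{35510} = \left(-8409\right) \frac{1}{47171} + \left(- \frac{2}{103} + 78 \left(- \frac{1}{5}\right)\right) \frac{1}{35510} = - \frac{8409}{47171} + \left(- \frac{2}{103} - \frac{78}{5}\right) \frac{1}{35510} = - \frac{8409}{47171} - \frac{4022}{9143825} = - \frac{77080146187}{431323369075}$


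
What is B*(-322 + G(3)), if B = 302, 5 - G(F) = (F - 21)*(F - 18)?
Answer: -177274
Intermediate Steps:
G(F) = 5 - (-21 + F)*(-18 + F) (G(F) = 5 - (F - 21)*(F - 18) = 5 - (-21 + F)*(-18 + F))
B*(-322 + G(3)) = 302*(-322 + (-373 - 1*3² + 39*3)) = 302*(-322 + (-373 - 1*9 + 117)) = 302*(-322 + (-373 - 9 + 117)) = 302*(-322 - 265) = 302*(-587) = -177274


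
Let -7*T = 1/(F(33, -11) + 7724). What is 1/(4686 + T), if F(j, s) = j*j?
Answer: 61691/289084025 ≈ 0.00021340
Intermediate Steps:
F(j, s) = j**2
T = -1/61691 (T = -1/(7*(33**2 + 7724)) = -1/(7*(1089 + 7724)) = -1/7/8813 = -1/7*1/8813 = -1/61691 ≈ -1.6210e-5)
1/(4686 + T) = 1/(4686 - 1/61691) = 1/(289084025/61691) = 61691/289084025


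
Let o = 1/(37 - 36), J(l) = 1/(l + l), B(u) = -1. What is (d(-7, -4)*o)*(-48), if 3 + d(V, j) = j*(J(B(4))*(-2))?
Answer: 336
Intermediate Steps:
J(l) = 1/(2*l)
d(V, j) = -3 + j (d(V, j) = -3 + j*(((½)/(-1))*(-2)) = -3 + j*(((½)*(-1))*(-2)) = -3 + j*(-½*(-2)) = -3 + j*1 = -3 + j)
o = 1 (o = 1/1 = 1)
(d(-7, -4)*o)*(-48) = ((-3 - 4)*1)*(-48) = -7*1*(-48) = -7*(-48) = 336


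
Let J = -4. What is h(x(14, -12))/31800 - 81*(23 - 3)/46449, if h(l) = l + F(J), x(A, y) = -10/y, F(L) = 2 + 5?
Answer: -34101433/984718800 ≈ -0.034631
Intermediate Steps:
F(L) = 7
h(l) = 7 + l (h(l) = l + 7 = 7 + l)
h(x(14, -12))/31800 - 81*(23 - 3)/46449 = (7 - 10/(-12))/31800 - 81*(23 - 3)/46449 = (7 - 10*(-1/12))*(1/31800) - 81*20*(1/46449) = (7 + 5/6)*(1/31800) - 1620*1/46449 = (47/6)*(1/31800) - 180/5161 = 47/190800 - 180/5161 = -34101433/984718800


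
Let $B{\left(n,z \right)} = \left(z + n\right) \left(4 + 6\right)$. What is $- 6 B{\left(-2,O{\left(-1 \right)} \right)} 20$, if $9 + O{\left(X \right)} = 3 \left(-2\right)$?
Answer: $20400$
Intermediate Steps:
$O{\left(X \right)} = -15$ ($O{\left(X \right)} = -9 + 3 \left(-2\right) = -9 - 6 = -15$)
$B{\left(n,z \right)} = 10 n + 10 z$ ($B{\left(n,z \right)} = \left(n + z\right) 10 = 10 n + 10 z$)
$- 6 B{\left(-2,O{\left(-1 \right)} \right)} 20 = - 6 \left(10 \left(-2\right) + 10 \left(-15\right)\right) 20 = - 6 \left(-20 - 150\right) 20 = \left(-6\right) \left(-170\right) 20 = 1020 \cdot 20 = 20400$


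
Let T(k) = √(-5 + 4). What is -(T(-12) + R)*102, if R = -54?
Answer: 5508 - 102*I ≈ 5508.0 - 102.0*I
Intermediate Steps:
T(k) = I (T(k) = √(-1) = I)
-(T(-12) + R)*102 = -(I - 54)*102 = -(-54 + I)*102 = -(-5508 + 102*I) = 5508 - 102*I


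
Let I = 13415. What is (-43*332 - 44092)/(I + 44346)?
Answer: -58368/57761 ≈ -1.0105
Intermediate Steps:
(-43*332 - 44092)/(I + 44346) = (-43*332 - 44092)/(13415 + 44346) = (-14276 - 44092)/57761 = -58368*1/57761 = -58368/57761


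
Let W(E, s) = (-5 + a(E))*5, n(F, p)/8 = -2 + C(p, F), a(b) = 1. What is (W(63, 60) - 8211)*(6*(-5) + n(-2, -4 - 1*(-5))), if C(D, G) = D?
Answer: 312778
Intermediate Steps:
n(F, p) = -16 + 8*p (n(F, p) = 8*(-2 + p) = -16 + 8*p)
W(E, s) = -20 (W(E, s) = (-5 + 1)*5 = -4*5 = -20)
(W(63, 60) - 8211)*(6*(-5) + n(-2, -4 - 1*(-5))) = (-20 - 8211)*(6*(-5) + (-16 + 8*(-4 - 1*(-5)))) = -8231*(-30 + (-16 + 8*(-4 + 5))) = -8231*(-30 + (-16 + 8*1)) = -8231*(-30 + (-16 + 8)) = -8231*(-30 - 8) = -8231*(-38) = 312778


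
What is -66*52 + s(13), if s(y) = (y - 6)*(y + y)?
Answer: -3250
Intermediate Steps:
s(y) = 2*y*(-6 + y) (s(y) = (-6 + y)*(2*y) = 2*y*(-6 + y))
-66*52 + s(13) = -66*52 + 2*13*(-6 + 13) = -3432 + 2*13*7 = -3432 + 182 = -3250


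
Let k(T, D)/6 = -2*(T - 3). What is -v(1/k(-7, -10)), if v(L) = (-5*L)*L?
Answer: 1/2880 ≈ 0.00034722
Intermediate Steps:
k(T, D) = 36 - 12*T (k(T, D) = 6*(-2*(T - 3)) = 6*(-2*(-3 + T)) = 6*(6 - 2*T) = 36 - 12*T)
v(L) = -5*L²
-v(1/k(-7, -10)) = -(-5)*(1/(36 - 12*(-7)))² = -(-5)*(1/(36 + 84))² = -(-5)*(1/120)² = -(-5)/14400 = -1*(-1/2880) = 1/2880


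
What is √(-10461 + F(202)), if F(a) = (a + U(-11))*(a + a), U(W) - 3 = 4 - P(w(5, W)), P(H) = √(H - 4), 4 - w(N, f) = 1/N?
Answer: √(1849375 - 2020*I*√5)/5 ≈ 271.98 - 0.33214*I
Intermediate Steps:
w(N, f) = 4 - 1/N
P(H) = √(-4 + H)
U(W) = 7 - I*√5/5 (U(W) = 3 + (4 - √(-4 + (4 - 1/5))) = 3 + (4 - √(-4 + (4 - 1*⅕))) = 3 + (4 - √(-4 + (4 - ⅕))) = 3 + (4 - √(-4 + 19/5)) = 3 + (4 - √(-⅕)) = 3 + (4 - I*√5/5) = 7 - I*√5/5)
F(a) = 2*a*(7 + a - I*√5/5) (F(a) = (a + (7 - I*√5/5))*(a + a) = (7 + a - I*√5/5)*(2*a) = 2*a*(7 + a - I*√5/5))
√(-10461 + F(202)) = √(-10461 + (⅖)*202*(35 + 5*202 - I*√5)) = √(-10461 + (⅖)*202*(35 + 1010 - I*√5)) = √(-10461 + (⅖)*202*(1045 - I*√5)) = √(-10461 + (84436 - 404*I*√5/5)) = √(73975 - 404*I*√5/5)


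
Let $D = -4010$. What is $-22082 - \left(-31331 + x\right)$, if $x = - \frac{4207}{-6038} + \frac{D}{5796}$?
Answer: $\frac{40460015795}{4374531} \approx 9249.0$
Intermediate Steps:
$x = \frac{21424}{4374531}$ ($x = - \frac{4207}{-6038} - \frac{4010}{5796} = \left(-4207\right) \left(- \frac{1}{6038}\right) - \frac{2005}{2898} = \frac{4207}{6038} - \frac{2005}{2898} = \frac{21424}{4374531} \approx 0.0048974$)
$-22082 - \left(-31331 + x\right) = -22082 + \left(23606 - \left(-7725 + \frac{21424}{4374531}\right)\right) = -22082 + \left(23606 - - \frac{33793230551}{4374531}\right) = -22082 + \left(23606 + \frac{33793230551}{4374531}\right) = -22082 + \frac{137058409337}{4374531} = \frac{40460015795}{4374531}$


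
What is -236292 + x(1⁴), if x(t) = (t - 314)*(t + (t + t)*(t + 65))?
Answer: -277921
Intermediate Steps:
x(t) = (-314 + t)*(t + 2*t*(65 + t)) (x(t) = (-314 + t)*(t + (2*t)*(65 + t)) = (-314 + t)*(t + 2*t*(65 + t)))
-236292 + x(1⁴) = -236292 + 1⁴*(-41134 - 497*1⁴ + 2*(1⁴)²) = -236292 + 1*(-41134 - 497*1 + 2*1²) = -236292 + 1*(-41134 - 497 + 2*1) = -236292 + 1*(-41134 - 497 + 2) = -236292 + 1*(-41629) = -236292 - 41629 = -277921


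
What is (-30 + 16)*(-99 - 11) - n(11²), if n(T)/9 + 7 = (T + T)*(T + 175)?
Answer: -643085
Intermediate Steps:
n(T) = -63 + 18*T*(175 + T) (n(T) = -63 + 9*((T + T)*(T + 175)) = -63 + 9*((2*T)*(175 + T)) = -63 + 9*(2*T*(175 + T)) = -63 + 18*T*(175 + T))
(-30 + 16)*(-99 - 11) - n(11²) = (-30 + 16)*(-99 - 11) - (-63 + 18*(11²)² + 3150*11²) = -14*(-110) - (-63 + 18*121² + 3150*121) = 1540 - (-63 + 18*14641 + 381150) = 1540 - (-63 + 263538 + 381150) = 1540 - 1*644625 = 1540 - 644625 = -643085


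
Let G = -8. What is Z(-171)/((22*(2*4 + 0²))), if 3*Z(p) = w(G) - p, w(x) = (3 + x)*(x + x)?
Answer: 251/528 ≈ 0.47538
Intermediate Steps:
w(x) = 2*x*(3 + x) (w(x) = (3 + x)*(2*x) = 2*x*(3 + x))
Z(p) = 80/3 - p/3 (Z(p) = (2*(-8)*(3 - 8) - p)/3 = (2*(-8)*(-5) - p)/3 = (80 - p)/3 = 80/3 - p/3)
Z(-171)/((22*(2*4 + 0²))) = (80/3 - ⅓*(-171))/((22*(2*4 + 0²))) = (80/3 + 57)/((22*(8 + 0))) = 251/(3*((22*8))) = (251/3)/176 = (251/3)*(1/176) = 251/528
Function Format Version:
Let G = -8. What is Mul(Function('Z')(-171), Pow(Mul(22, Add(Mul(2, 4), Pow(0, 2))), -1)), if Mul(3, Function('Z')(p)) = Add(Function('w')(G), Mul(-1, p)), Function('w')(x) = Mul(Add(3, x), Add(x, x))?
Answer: Rational(251, 528) ≈ 0.47538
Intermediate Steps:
Function('w')(x) = Mul(2, x, Add(3, x)) (Function('w')(x) = Mul(Add(3, x), Mul(2, x)) = Mul(2, x, Add(3, x)))
Function('Z')(p) = Add(Rational(80, 3), Mul(Rational(-1, 3), p)) (Function('Z')(p) = Mul(Rational(1, 3), Add(Mul(2, -8, Add(3, -8)), Mul(-1, p))) = Mul(Rational(1, 3), Add(Mul(2, -8, -5), Mul(-1, p))) = Mul(Rational(1, 3), Add(80, Mul(-1, p))) = Add(Rational(80, 3), Mul(Rational(-1, 3), p)))
Mul(Function('Z')(-171), Pow(Mul(22, Add(Mul(2, 4), Pow(0, 2))), -1)) = Mul(Add(Rational(80, 3), Mul(Rational(-1, 3), -171)), Pow(Mul(22, Add(Mul(2, 4), Pow(0, 2))), -1)) = Mul(Add(Rational(80, 3), 57), Pow(Mul(22, Add(8, 0)), -1)) = Mul(Rational(251, 3), Pow(Mul(22, 8), -1)) = Mul(Rational(251, 3), Pow(176, -1)) = Mul(Rational(251, 3), Rational(1, 176)) = Rational(251, 528)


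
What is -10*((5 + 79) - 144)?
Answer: 600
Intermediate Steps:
-10*((5 + 79) - 144) = -10*(84 - 144) = -10*(-60) = 600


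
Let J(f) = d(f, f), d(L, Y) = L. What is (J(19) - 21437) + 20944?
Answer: -474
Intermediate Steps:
J(f) = f
(J(19) - 21437) + 20944 = (19 - 21437) + 20944 = -21418 + 20944 = -474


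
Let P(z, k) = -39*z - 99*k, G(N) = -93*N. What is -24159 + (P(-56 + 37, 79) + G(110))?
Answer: -41469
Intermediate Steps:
P(z, k) = -99*k - 39*z
-24159 + (P(-56 + 37, 79) + G(110)) = -24159 + ((-99*79 - 39*(-56 + 37)) - 93*110) = -24159 + ((-7821 - 39*(-19)) - 10230) = -24159 + ((-7821 + 741) - 10230) = -24159 + (-7080 - 10230) = -24159 - 17310 = -41469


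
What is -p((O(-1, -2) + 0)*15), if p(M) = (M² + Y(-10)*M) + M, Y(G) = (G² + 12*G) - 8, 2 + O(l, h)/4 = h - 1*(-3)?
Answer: -5220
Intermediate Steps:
O(l, h) = 4 + 4*h (O(l, h) = -8 + 4*(h - 1*(-3)) = -8 + 4*(h + 3) = -8 + 4*(3 + h) = -8 + (12 + 4*h) = 4 + 4*h)
Y(G) = -8 + G² + 12*G
p(M) = M² - 27*M (p(M) = (M² + (-8 + (-10)² + 12*(-10))*M) + M = (M² + (-8 + 100 - 120)*M) + M = (M² - 28*M) + M = M² - 27*M)
-p((O(-1, -2) + 0)*15) = -((4 + 4*(-2)) + 0)*15*(-27 + ((4 + 4*(-2)) + 0)*15) = -((4 - 8) + 0)*15*(-27 + ((4 - 8) + 0)*15) = -(-4 + 0)*15*(-27 + (-4 + 0)*15) = -(-4*15)*(-27 - 4*15) = -(-60)*(-27 - 60) = -(-60)*(-87) = -1*5220 = -5220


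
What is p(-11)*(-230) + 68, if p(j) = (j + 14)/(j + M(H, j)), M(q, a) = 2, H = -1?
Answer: 434/3 ≈ 144.67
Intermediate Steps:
p(j) = (14 + j)/(2 + j) (p(j) = (j + 14)/(j + 2) = (14 + j)/(2 + j))
p(-11)*(-230) + 68 = ((14 - 11)/(2 - 11))*(-230) + 68 = (3/(-9))*(-230) + 68 = -⅑*3*(-230) + 68 = -⅓*(-230) + 68 = 230/3 + 68 = 434/3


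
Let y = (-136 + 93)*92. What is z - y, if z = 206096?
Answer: 210052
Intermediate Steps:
y = -3956 (y = -43*92 = -3956)
z - y = 206096 - 1*(-3956) = 206096 + 3956 = 210052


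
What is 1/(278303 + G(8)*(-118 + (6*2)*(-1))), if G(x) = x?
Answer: 1/277263 ≈ 3.6067e-6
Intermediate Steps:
1/(278303 + G(8)*(-118 + (6*2)*(-1))) = 1/(278303 + 8*(-118 + (6*2)*(-1))) = 1/(278303 + 8*(-118 + 12*(-1))) = 1/(278303 + 8*(-118 - 12)) = 1/(278303 + 8*(-130)) = 1/(278303 - 1040) = 1/277263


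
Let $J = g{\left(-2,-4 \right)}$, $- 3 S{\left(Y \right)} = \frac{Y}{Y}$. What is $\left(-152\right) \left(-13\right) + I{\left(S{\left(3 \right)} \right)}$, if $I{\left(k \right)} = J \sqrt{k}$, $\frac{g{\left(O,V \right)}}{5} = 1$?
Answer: $1976 + \frac{5 i \sqrt{3}}{3} \approx 1976.0 + 2.8868 i$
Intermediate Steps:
$S{\left(Y \right)} = - \frac{1}{3}$ ($S{\left(Y \right)} = - \frac{Y \frac{1}{Y}}{3} = \left(- \frac{1}{3}\right) 1 = - \frac{1}{3}$)
$g{\left(O,V \right)} = 5$ ($g{\left(O,V \right)} = 5 \cdot 1 = 5$)
$J = 5$
$I{\left(k \right)} = 5 \sqrt{k}$
$\left(-152\right) \left(-13\right) + I{\left(S{\left(3 \right)} \right)} = \left(-152\right) \left(-13\right) + 5 \sqrt{- \frac{1}{3}} = 1976 + 5 \frac{i \sqrt{3}}{3} = 1976 + \frac{5 i \sqrt{3}}{3}$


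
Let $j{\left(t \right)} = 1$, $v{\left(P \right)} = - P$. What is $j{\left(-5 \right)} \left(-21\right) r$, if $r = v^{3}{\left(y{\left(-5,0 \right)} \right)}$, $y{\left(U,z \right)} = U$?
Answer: $-2625$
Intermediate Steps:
$r = 125$ ($r = \left(\left(-1\right) \left(-5\right)\right)^{3} = 5^{3} = 125$)
$j{\left(-5 \right)} \left(-21\right) r = 1 \left(-21\right) 125 = \left(-21\right) 125 = -2625$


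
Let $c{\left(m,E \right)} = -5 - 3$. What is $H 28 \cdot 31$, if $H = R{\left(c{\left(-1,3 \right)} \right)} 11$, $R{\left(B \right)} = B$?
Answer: $-76384$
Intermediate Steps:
$c{\left(m,E \right)} = -8$ ($c{\left(m,E \right)} = -5 - 3 = -8$)
$H = -88$ ($H = \left(-8\right) 11 = -88$)
$H 28 \cdot 31 = \left(-88\right) 28 \cdot 31 = \left(-2464\right) 31 = -76384$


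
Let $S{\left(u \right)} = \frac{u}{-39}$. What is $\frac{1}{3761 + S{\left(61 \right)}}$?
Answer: $\frac{39}{146618} \approx 0.000266$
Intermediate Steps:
$S{\left(u \right)} = - \frac{u}{39}$ ($S{\left(u \right)} = u \left(- \frac{1}{39}\right) = - \frac{u}{39}$)
$\frac{1}{3761 + S{\left(61 \right)}} = \frac{1}{3761 - \frac{61}{39}} = \frac{1}{\frac{146618}{39}} = \frac{39}{146618}$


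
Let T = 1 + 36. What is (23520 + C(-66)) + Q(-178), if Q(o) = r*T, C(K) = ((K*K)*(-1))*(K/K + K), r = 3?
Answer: 306771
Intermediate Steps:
T = 37
C(K) = -K**2*(1 + K) (C(K) = (K**2*(-1))*(1 + K) = (-K**2)*(1 + K) = -K**2*(1 + K))
Q(o) = 111 (Q(o) = 3*37 = 111)
(23520 + C(-66)) + Q(-178) = (23520 + (-66)**2*(-1 - 1*(-66))) + 111 = (23520 + 4356*(-1 + 66)) + 111 = (23520 + 4356*65) + 111 = (23520 + 283140) + 111 = 306660 + 111 = 306771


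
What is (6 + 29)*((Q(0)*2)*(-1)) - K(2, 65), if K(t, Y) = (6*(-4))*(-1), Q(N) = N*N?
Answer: -24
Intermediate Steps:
Q(N) = N**2
K(t, Y) = 24 (K(t, Y) = -24*(-1) = 24)
(6 + 29)*((Q(0)*2)*(-1)) - K(2, 65) = (6 + 29)*((0**2*2)*(-1)) - 1*24 = 35*((0*2)*(-1)) - 24 = 35*(0*(-1)) - 24 = 35*0 - 24 = 0 - 24 = -24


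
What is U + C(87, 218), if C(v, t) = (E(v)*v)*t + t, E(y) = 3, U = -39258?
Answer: 17858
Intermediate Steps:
C(v, t) = t + 3*t*v (C(v, t) = (3*v)*t + t = 3*t*v + t = t + 3*t*v)
U + C(87, 218) = -39258 + 218*(1 + 3*87) = -39258 + 218*(1 + 261) = -39258 + 218*262 = -39258 + 57116 = 17858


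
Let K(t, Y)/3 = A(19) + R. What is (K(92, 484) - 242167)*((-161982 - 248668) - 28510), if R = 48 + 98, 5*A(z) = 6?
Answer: 106156126664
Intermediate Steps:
A(z) = 6/5 (A(z) = (1/5)*6 = 6/5)
R = 146
K(t, Y) = 2208/5 (K(t, Y) = 3*(6/5 + 146) = 3*(736/5) = 2208/5)
(K(92, 484) - 242167)*((-161982 - 248668) - 28510) = (2208/5 - 242167)*((-161982 - 248668) - 28510) = -1208627*(-410650 - 28510)/5 = -1208627/5*(-439160) = 106156126664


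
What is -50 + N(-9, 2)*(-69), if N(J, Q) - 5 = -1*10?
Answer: 295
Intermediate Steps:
N(J, Q) = -5 (N(J, Q) = 5 - 1*10 = 5 - 10 = -5)
-50 + N(-9, 2)*(-69) = -50 - 5*(-69) = -50 + 345 = 295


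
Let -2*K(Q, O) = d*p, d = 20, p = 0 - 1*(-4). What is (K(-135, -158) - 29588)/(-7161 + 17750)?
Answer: -29628/10589 ≈ -2.7980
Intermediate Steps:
p = 4 (p = 0 + 4 = 4)
K(Q, O) = -40 (K(Q, O) = -10*4 = -½*80 = -40)
(K(-135, -158) - 29588)/(-7161 + 17750) = (-40 - 29588)/(-7161 + 17750) = -29628/10589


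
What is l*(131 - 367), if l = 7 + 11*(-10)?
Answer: 24308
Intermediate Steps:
l = -103 (l = 7 - 110 = -103)
l*(131 - 367) = -103*(131 - 367) = -103*(-236) = 24308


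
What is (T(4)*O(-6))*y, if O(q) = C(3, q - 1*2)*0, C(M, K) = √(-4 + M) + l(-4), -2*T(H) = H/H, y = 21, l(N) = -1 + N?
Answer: 0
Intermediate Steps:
T(H) = -½ (T(H) = -H/(2*H) = -½*1 = -½)
C(M, K) = -5 + √(-4 + M) (C(M, K) = √(-4 + M) + (-1 - 4) = √(-4 + M) - 5 = -5 + √(-4 + M))
O(q) = 0 (O(q) = (-5 + √(-4 + 3))*0 = (-5 + √(-1))*0 = (-5 + I)*0 = 0)
(T(4)*O(-6))*y = -½*0*21 = 0*21 = 0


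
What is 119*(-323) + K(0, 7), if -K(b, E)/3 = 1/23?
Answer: -884054/23 ≈ -38437.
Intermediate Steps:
K(b, E) = -3/23
119*(-323) + K(0, 7) = 119*(-323) - 3/23 = -38437 - 3/23 = -884054/23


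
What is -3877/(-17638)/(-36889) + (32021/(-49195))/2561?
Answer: -21322862443237/81974120159847890 ≈ -0.00026012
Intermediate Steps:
-3877/(-17638)/(-36889) + (32021/(-49195))/2561 = -3877*(-1/17638)*(-1/36889) + (32021*(-1/49195))*(1/2561) = (3877/17638)*(-1/36889) - 32021/49195*1/2561 = -3877/650648182 - 32021/125988395 = -21322862443237/81974120159847890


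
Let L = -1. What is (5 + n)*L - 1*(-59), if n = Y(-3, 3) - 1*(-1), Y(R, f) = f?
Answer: 50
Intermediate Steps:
n = 4 (n = 3 - 1*(-1) = 3 + 1 = 4)
(5 + n)*L - 1*(-59) = (5 + 4)*(-1) - 1*(-59) = 9*(-1) + 59 = -9 + 59 = 50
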